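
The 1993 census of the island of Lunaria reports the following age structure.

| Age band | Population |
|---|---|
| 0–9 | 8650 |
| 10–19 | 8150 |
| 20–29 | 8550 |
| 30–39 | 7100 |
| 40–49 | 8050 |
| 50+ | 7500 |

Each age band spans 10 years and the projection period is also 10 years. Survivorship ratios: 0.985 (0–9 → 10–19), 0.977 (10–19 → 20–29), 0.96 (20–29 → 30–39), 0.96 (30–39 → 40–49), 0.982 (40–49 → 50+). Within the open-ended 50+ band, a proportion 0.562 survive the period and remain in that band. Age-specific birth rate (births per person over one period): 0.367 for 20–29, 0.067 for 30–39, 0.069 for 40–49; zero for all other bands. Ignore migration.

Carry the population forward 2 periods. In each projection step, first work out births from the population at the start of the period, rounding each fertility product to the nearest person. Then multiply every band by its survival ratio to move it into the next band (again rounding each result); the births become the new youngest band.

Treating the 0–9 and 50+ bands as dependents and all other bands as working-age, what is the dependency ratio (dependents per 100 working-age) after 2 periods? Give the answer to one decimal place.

After projecting period 1:
Births: 8550 × 0.367 = 3138, 7100 × 0.067 = 476, 8050 × 0.069 = 555 ⇒ total 4169
10–19: 8650 × 0.985 = 8520
20–29: 8150 × 0.977 = 7963
30–39: 8550 × 0.96 = 8208
40–49: 7100 × 0.96 = 6816
50+: 8050 × 0.982 + 7500 × 0.562 = 7905 + 4215 = 12120
→ [4169, 8520, 7963, 8208, 6816, 12120]
After projecting period 2:
Births: 7963 × 0.367 = 2922, 8208 × 0.067 = 550, 6816 × 0.069 = 470 ⇒ total 3942
10–19: 4169 × 0.985 = 4106
20–29: 8520 × 0.977 = 8324
30–39: 7963 × 0.96 = 7644
40–49: 8208 × 0.96 = 7880
50+: 6816 × 0.982 + 12120 × 0.562 = 6693 + 6811 = 13504
→ [3942, 4106, 8324, 7644, 7880, 13504]
Dependents (band 0–9 + band 50+) = 3942 + 13504 = 17446; working-age = 27954; ratio = 17446/27954 × 100 = 62.4

62.4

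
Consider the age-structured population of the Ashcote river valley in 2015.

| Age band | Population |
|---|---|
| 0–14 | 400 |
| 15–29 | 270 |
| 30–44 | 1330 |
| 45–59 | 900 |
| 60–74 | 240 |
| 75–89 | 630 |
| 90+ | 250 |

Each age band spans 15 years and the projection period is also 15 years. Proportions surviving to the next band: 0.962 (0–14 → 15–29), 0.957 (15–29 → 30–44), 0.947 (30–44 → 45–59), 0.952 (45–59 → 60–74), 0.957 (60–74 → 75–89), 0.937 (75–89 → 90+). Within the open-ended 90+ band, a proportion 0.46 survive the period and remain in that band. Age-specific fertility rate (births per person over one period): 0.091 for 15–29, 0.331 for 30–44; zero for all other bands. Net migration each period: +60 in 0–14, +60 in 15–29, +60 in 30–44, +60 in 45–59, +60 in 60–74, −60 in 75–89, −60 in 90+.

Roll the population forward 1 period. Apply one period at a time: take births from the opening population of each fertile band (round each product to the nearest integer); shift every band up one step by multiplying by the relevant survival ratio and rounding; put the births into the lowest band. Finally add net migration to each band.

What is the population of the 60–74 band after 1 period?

917

Let band 1 be 0–14 through band 7 = 90+.
After projecting period 1:
Births: 270 × 0.091 = 25 ; 1330 × 0.331 = 440 → 465
Band 2: 400 × 0.962 = 385
Band 3: 270 × 0.957 = 258
Band 4: 1330 × 0.947 = 1260
Band 5: 900 × 0.952 = 857
Band 6: 240 × 0.957 = 230
Band 7: 630 × 0.937 + 250 × 0.46 = 590 + 115 = 705
Net migration: Band 1 + 60 → 525; Band 2 + 60 → 445; Band 3 + 60 → 318; Band 4 + 60 → 1320; Band 5 + 60 → 917; Band 6 − 60 → 170; Band 7 − 60 → 645
→ [525, 445, 318, 1320, 917, 170, 645]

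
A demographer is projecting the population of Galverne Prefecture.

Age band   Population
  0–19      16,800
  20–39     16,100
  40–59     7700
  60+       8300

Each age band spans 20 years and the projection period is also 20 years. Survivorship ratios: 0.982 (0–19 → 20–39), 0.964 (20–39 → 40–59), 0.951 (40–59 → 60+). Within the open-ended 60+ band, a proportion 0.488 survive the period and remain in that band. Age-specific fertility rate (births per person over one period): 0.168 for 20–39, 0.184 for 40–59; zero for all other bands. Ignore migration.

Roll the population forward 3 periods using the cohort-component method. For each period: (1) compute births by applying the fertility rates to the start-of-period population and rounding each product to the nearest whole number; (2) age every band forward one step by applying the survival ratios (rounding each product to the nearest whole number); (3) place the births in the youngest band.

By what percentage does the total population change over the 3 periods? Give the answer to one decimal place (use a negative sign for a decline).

Period 1:
Births: 16100 × 0.168 = 2705 ; 7700 × 0.184 = 1417 → total 4122
20–39: 16800 × 0.982 = 16498
40–59: 16100 × 0.964 = 15520
60+: 7700 × 0.951 + 8300 × 0.488 = 7323 + 4050 = 11373
→ [4122, 16498, 15520, 11373]
Period 2:
Births: 16498 × 0.168 = 2772 ; 15520 × 0.184 = 2856 → total 5628
20–39: 4122 × 0.982 = 4048
40–59: 16498 × 0.964 = 15904
60+: 15520 × 0.951 + 11373 × 0.488 = 14760 + 5550 = 20310
→ [5628, 4048, 15904, 20310]
Period 3:
Births: 4048 × 0.168 = 680 ; 15904 × 0.184 = 2926 → total 3606
20–39: 5628 × 0.982 = 5527
40–59: 4048 × 0.964 = 3902
60+: 15904 × 0.951 + 20310 × 0.488 = 15125 + 9911 = 25036
→ [3606, 5527, 3902, 25036]
Total: 48900 → 38071; change = -10829; percentage change = -22.1%

-22.1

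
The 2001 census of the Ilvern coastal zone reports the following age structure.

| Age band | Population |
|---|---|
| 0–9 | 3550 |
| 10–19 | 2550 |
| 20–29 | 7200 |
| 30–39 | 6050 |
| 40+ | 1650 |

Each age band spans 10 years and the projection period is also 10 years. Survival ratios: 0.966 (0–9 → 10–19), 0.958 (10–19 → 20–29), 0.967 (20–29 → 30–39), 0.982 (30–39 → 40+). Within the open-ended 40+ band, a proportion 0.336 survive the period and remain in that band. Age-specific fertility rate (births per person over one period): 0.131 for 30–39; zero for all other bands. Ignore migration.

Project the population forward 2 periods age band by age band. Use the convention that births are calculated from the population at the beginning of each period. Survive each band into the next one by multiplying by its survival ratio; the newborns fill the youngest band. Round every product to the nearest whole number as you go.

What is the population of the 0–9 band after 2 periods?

912

(Groups numbered youngest = 1 to oldest = 5.)
— Period 1 —
Births: 6050 × 0.131 = 793
Group 2: 3550 × 0.966 = 3429
Group 3: 2550 × 0.958 = 2443
Group 4: 7200 × 0.967 = 6962
Group 5: 6050 × 0.982 + 1650 × 0.336 = 5941 + 554 = 6495
Giving 793 / 3429 / 2443 / 6962 / 6495.
— Period 2 —
Births: 6962 × 0.131 = 912
Group 2: 793 × 0.966 = 766
Group 3: 3429 × 0.958 = 3285
Group 4: 2443 × 0.967 = 2362
Group 5: 6962 × 0.982 + 6495 × 0.336 = 6837 + 2182 = 9019
Giving 912 / 766 / 3285 / 2362 / 9019.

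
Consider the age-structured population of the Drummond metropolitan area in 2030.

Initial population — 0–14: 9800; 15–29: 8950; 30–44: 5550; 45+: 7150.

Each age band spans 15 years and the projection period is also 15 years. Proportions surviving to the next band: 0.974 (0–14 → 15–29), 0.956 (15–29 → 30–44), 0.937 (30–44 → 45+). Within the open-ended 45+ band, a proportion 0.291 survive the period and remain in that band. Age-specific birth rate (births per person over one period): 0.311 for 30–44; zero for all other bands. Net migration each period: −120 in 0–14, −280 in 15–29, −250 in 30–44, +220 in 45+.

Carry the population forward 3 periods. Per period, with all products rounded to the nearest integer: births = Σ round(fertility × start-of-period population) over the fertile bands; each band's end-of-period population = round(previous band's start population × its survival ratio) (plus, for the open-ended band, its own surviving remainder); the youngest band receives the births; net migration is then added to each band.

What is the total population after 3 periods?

(Bands numbered youngest = 1 to oldest = 4.)
After projecting period 1:
Births: 5550 × 0.311 = 1726
Band 2: 9800 × 0.974 = 9545
Band 3: 8950 × 0.956 = 8556
Band 4: 5550 × 0.937 + 7150 × 0.291 = 5200 + 2081 = 7281
Net migration: Band 1 − 120 → 1606; Band 2 − 280 → 9265; Band 3 − 250 → 8306; Band 4 + 220 → 7501
Giving 1606 / 9265 / 8306 / 7501.
After projecting period 2:
Births: 8306 × 0.311 = 2583
Band 2: 1606 × 0.974 = 1564
Band 3: 9265 × 0.956 = 8857
Band 4: 8306 × 0.937 + 7501 × 0.291 = 7783 + 2183 = 9966
Net migration: Band 1 − 120 → 2463; Band 2 − 280 → 1284; Band 3 − 250 → 8607; Band 4 + 220 → 10186
Giving 2463 / 1284 / 8607 / 10186.
After projecting period 3:
Births: 8607 × 0.311 = 2677
Band 2: 2463 × 0.974 = 2399
Band 3: 1284 × 0.956 = 1228
Band 4: 8607 × 0.937 + 10186 × 0.291 = 8065 + 2964 = 11029
Net migration: Band 1 − 120 → 2557; Band 2 − 280 → 2119; Band 3 − 250 → 978; Band 4 + 220 → 11249
Giving 2557 / 2119 / 978 / 11249.
Total after period 3: 2557 + 2119 + 978 + 11249 = 16903

16903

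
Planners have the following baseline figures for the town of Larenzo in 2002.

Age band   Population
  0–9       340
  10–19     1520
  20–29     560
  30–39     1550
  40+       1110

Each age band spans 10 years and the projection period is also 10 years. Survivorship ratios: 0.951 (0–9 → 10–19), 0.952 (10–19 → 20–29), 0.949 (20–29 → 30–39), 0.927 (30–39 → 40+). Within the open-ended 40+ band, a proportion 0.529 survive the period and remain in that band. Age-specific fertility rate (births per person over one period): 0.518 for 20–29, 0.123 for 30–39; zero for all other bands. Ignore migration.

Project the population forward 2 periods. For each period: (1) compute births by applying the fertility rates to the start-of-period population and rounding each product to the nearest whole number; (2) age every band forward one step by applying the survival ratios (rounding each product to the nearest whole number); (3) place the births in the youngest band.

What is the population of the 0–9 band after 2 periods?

Numbering the bands 1..5 from youngest to oldest:
[period 1]
Births: 560 × 0.518 = 290, 1550 × 0.123 = 191 ⇒ total 481
Band 2: 340 × 0.951 = 323
Band 3: 1520 × 0.952 = 1447
Band 4: 560 × 0.949 = 531
Band 5: 1550 × 0.927 + 1110 × 0.529 = 1437 + 587 = 2024
→ [481, 323, 1447, 531, 2024]
[period 2]
Births: 1447 × 0.518 = 750, 531 × 0.123 = 65 ⇒ total 815
Band 2: 481 × 0.951 = 457
Band 3: 323 × 0.952 = 307
Band 4: 1447 × 0.949 = 1373
Band 5: 531 × 0.927 + 2024 × 0.529 = 492 + 1071 = 1563
→ [815, 457, 307, 1373, 1563]

815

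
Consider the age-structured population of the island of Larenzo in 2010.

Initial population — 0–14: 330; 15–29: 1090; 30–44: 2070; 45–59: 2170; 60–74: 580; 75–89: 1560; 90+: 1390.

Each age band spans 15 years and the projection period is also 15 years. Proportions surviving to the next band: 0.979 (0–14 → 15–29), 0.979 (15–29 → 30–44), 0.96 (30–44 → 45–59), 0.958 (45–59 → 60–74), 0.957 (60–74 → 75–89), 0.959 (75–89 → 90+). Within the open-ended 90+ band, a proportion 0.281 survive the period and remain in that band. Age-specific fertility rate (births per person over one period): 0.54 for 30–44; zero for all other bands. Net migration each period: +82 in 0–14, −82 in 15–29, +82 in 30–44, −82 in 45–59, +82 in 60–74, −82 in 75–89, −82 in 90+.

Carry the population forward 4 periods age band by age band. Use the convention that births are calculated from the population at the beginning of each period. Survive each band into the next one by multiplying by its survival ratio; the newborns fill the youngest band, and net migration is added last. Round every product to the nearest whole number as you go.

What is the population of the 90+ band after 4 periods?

2172

Call the groups 1 to 7, youngest first.
[period 1]
Births: 2070 × 0.54 = 1118
Group 2: 330 × 0.979 = 323
Group 3: 1090 × 0.979 = 1067
Group 4: 2070 × 0.96 = 1987
Group 5: 2170 × 0.958 = 2079
Group 6: 580 × 0.957 = 555
Group 7: 1560 × 0.959 + 1390 × 0.281 = 1496 + 391 = 1887
Net migration: Group 1 + 82 → 1200; Group 2 − 82 → 241; Group 3 + 82 → 1149; Group 4 − 82 → 1905; Group 5 + 82 → 2161; Group 6 − 82 → 473; Group 7 − 82 → 1805
Giving 1200 / 241 / 1149 / 1905 / 2161 / 473 / 1805.
[period 2]
Births: 1149 × 0.54 = 620
Group 2: 1200 × 0.979 = 1175
Group 3: 241 × 0.979 = 236
Group 4: 1149 × 0.96 = 1103
Group 5: 1905 × 0.958 = 1825
Group 6: 2161 × 0.957 = 2068
Group 7: 473 × 0.959 + 1805 × 0.281 = 454 + 507 = 961
Net migration: Group 1 + 82 → 702; Group 2 − 82 → 1093; Group 3 + 82 → 318; Group 4 − 82 → 1021; Group 5 + 82 → 1907; Group 6 − 82 → 1986; Group 7 − 82 → 879
Giving 702 / 1093 / 318 / 1021 / 1907 / 1986 / 879.
[period 3]
Births: 318 × 0.54 = 172
Group 2: 702 × 0.979 = 687
Group 3: 1093 × 0.979 = 1070
Group 4: 318 × 0.96 = 305
Group 5: 1021 × 0.958 = 978
Group 6: 1907 × 0.957 = 1825
Group 7: 1986 × 0.959 + 879 × 0.281 = 1905 + 247 = 2152
Net migration: Group 1 + 82 → 254; Group 2 − 82 → 605; Group 3 + 82 → 1152; Group 4 − 82 → 223; Group 5 + 82 → 1060; Group 6 − 82 → 1743; Group 7 − 82 → 2070
Giving 254 / 605 / 1152 / 223 / 1060 / 1743 / 2070.
[period 4]
Births: 1152 × 0.54 = 622
Group 2: 254 × 0.979 = 249
Group 3: 605 × 0.979 = 592
Group 4: 1152 × 0.96 = 1106
Group 5: 223 × 0.958 = 214
Group 6: 1060 × 0.957 = 1014
Group 7: 1743 × 0.959 + 2070 × 0.281 = 1672 + 582 = 2254
Net migration: Group 1 + 82 → 704; Group 2 − 82 → 167; Group 3 + 82 → 674; Group 4 − 82 → 1024; Group 5 + 82 → 296; Group 6 − 82 → 932; Group 7 − 82 → 2172
Giving 704 / 167 / 674 / 1024 / 296 / 932 / 2172.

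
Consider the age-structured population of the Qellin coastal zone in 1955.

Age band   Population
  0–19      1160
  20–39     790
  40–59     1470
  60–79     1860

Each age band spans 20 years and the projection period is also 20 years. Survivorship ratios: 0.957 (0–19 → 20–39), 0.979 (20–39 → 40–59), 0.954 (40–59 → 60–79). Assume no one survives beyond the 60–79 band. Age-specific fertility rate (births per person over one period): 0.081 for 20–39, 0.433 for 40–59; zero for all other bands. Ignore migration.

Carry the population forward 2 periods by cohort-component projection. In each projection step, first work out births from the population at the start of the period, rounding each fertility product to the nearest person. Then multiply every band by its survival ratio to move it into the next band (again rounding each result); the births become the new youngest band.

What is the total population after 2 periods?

— Period 1 —
Births: 790 × 0.081 = 64 ; 1470 × 0.433 = 637 — total 701
20–39: 1160 × 0.957 = 1110
40–59: 790 × 0.979 = 773
60–79: 1470 × 0.954 = 1402
Population now: 0–19=701, 20–39=1110, 40–59=773, 60–79=1402
— Period 2 —
Births: 1110 × 0.081 = 90 ; 773 × 0.433 = 335 — total 425
20–39: 701 × 0.957 = 671
40–59: 1110 × 0.979 = 1087
60–79: 773 × 0.954 = 737
Population now: 0–19=425, 20–39=671, 40–59=1087, 60–79=737
Total after period 2: 425 + 671 + 1087 + 737 = 2920

2920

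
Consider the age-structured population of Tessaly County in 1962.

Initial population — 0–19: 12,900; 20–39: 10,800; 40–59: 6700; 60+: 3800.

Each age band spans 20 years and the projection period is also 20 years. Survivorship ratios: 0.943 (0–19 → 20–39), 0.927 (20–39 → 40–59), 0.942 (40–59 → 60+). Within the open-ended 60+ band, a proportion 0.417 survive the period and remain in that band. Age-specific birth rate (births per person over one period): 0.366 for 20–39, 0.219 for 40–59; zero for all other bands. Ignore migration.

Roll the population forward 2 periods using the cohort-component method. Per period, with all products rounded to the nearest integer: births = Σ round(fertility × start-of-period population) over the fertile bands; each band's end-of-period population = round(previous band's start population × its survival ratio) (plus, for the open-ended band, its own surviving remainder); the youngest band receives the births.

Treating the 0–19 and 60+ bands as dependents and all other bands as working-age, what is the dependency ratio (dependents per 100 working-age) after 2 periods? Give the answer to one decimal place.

Let band 1 be 0–19 through band 4 = 60+.
[period 1]
Births: 10800 * 0.366 = 3953 ; 6700 * 0.219 = 1467 ⇒ total 5420
Band 2: 12900 * 0.943 = 12165
Band 3: 10800 * 0.927 = 10012
Band 4: 6700 * 0.942 + 3800 * 0.417 = 6311 + 1585 = 7896
Giving 5420 / 12165 / 10012 / 7896.
[period 2]
Births: 12165 * 0.366 = 4452 ; 10012 * 0.219 = 2193 ⇒ total 6645
Band 2: 5420 * 0.943 = 5111
Band 3: 12165 * 0.927 = 11277
Band 4: 10012 * 0.942 + 7896 * 0.417 = 9431 + 3293 = 12724
Giving 6645 / 5111 / 11277 / 12724.
Dependents (band 0–19 + band 60+) = 6645 + 12724 = 19369; working-age = 16388; ratio = 19369/16388 × 100 = 118.2

118.2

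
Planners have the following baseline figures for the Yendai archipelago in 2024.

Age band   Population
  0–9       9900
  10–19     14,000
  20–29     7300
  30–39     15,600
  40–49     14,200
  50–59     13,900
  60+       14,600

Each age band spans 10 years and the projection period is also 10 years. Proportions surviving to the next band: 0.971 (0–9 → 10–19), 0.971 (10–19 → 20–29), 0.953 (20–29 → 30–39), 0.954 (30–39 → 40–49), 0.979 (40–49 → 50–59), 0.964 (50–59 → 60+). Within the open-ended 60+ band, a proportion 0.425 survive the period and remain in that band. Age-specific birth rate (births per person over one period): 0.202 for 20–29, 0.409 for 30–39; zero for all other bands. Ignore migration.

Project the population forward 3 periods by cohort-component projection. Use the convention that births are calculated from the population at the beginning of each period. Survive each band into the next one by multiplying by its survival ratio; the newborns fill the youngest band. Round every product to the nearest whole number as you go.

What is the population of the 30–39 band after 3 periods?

After projecting period 1:
Births: 7300 × 0.202 = 1475 ; 15600 × 0.409 = 6380 — total 7855
10–19: 9900 × 0.971 = 9613
20–29: 14000 × 0.971 = 13594
30–39: 7300 × 0.953 = 6957
40–49: 15600 × 0.954 = 14882
50–59: 14200 × 0.979 = 13902
60+: 13900 × 0.964 + 14600 × 0.425 = 13400 + 6205 = 19605
End of period: [7855, 9613, 13594, 6957, 14882, 13902, 19605]
After projecting period 2:
Births: 13594 × 0.202 = 2746 ; 6957 × 0.409 = 2845 — total 5591
10–19: 7855 × 0.971 = 7627
20–29: 9613 × 0.971 = 9334
30–39: 13594 × 0.953 = 12955
40–49: 6957 × 0.954 = 6637
50–59: 14882 × 0.979 = 14569
60+: 13902 × 0.964 + 19605 × 0.425 = 13402 + 8332 = 21734
End of period: [5591, 7627, 9334, 12955, 6637, 14569, 21734]
After projecting period 3:
Births: 9334 × 0.202 = 1885 ; 12955 × 0.409 = 5299 — total 7184
10–19: 5591 × 0.971 = 5429
20–29: 7627 × 0.971 = 7406
30–39: 9334 × 0.953 = 8895
40–49: 12955 × 0.954 = 12359
50–59: 6637 × 0.979 = 6498
60+: 14569 × 0.964 + 21734 × 0.425 = 14045 + 9237 = 23282
End of period: [7184, 5429, 7406, 8895, 12359, 6498, 23282]

8895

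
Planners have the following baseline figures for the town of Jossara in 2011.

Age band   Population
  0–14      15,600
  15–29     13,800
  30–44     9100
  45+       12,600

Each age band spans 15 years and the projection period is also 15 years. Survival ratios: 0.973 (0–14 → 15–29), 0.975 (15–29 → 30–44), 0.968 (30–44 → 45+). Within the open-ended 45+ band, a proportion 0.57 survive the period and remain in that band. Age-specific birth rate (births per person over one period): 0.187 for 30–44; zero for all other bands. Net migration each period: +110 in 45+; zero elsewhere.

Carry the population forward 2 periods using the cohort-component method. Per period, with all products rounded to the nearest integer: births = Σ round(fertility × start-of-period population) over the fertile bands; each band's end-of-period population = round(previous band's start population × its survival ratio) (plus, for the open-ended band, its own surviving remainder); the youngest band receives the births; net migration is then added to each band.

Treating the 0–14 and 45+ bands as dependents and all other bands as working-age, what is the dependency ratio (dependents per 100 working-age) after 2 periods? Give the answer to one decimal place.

150.9

After projecting period 1:
Births: 9100 × 0.187 = 1702
15–29: 15600 × 0.973 = 15179
30–44: 13800 × 0.975 = 13455
45+: 9100 × 0.968 + 12600 × 0.57 = 8809 + 7182 = 15991
Net migration: 45+ + 110 → 16101
Giving 1702 / 15179 / 13455 / 16101.
After projecting period 2:
Births: 13455 × 0.187 = 2516
15–29: 1702 × 0.973 = 1656
30–44: 15179 × 0.975 = 14800
45+: 13455 × 0.968 + 16101 × 0.57 = 13024 + 9178 = 22202
Net migration: 45+ + 110 → 22312
Giving 2516 / 1656 / 14800 / 22312.
Dependents (band 0–14 + band 45+) = 2516 + 22312 = 24828; working-age = 16456; ratio = 24828/16456 × 100 = 150.9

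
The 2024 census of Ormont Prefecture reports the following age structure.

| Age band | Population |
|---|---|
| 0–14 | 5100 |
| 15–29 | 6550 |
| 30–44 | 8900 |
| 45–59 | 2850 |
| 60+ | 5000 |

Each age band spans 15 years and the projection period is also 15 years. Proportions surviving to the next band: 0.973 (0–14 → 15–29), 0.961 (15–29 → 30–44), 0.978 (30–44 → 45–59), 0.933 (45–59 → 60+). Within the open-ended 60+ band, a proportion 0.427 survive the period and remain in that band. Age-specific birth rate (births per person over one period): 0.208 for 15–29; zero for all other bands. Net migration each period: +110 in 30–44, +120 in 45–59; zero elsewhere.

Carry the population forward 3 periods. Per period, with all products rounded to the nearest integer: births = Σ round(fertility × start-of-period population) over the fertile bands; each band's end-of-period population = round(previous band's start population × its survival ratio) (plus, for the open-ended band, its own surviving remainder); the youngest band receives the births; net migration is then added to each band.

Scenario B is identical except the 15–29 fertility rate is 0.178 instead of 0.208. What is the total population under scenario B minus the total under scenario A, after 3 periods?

Numbering the groups 1..5 from youngest to oldest:
Period 1.
Births: 6550 * 0.208 = 1362
Group 2: 5100 * 0.973 = 4962
Group 3: 6550 * 0.961 = 6295
Group 4: 8900 * 0.978 = 8704
Group 5: 2850 * 0.933 + 5000 * 0.427 = 2659 + 2135 = 4794
Net migration: Group 3 + 110 → 6405; Group 4 + 120 → 8824
→ [1362, 4962, 6405, 8824, 4794]
Period 2.
Births: 4962 * 0.208 = 1032
Group 2: 1362 * 0.973 = 1325
Group 3: 4962 * 0.961 = 4768
Group 4: 6405 * 0.978 = 6264
Group 5: 8824 * 0.933 + 4794 * 0.427 = 8233 + 2047 = 10280
Net migration: Group 3 + 110 → 4878; Group 4 + 120 → 6384
→ [1032, 1325, 4878, 6384, 10280]
Period 3.
Births: 1325 * 0.208 = 276
Group 2: 1032 * 0.973 = 1004
Group 3: 1325 * 0.961 = 1273
Group 4: 4878 * 0.978 = 4771
Group 5: 6384 * 0.933 + 10280 * 0.427 = 5956 + 4390 = 10346
Net migration: Group 3 + 110 → 1383; Group 4 + 120 → 4891
→ [276, 1004, 1383, 4891, 10346]
Scenario A total after 3 periods: 17900
Scenario B projection —
Period 1.
Births: 6550 * 0.178 = 1166
Group 2: 5100 * 0.973 = 4962
Group 3: 6550 * 0.961 = 6295
Group 4: 8900 * 0.978 = 8704
Group 5: 2850 * 0.933 + 5000 * 0.427 = 2659 + 2135 = 4794
Net migration: Group 3 + 110 → 6405; Group 4 + 120 → 8824
→ [1166, 4962, 6405, 8824, 4794]
Period 2.
Births: 4962 * 0.178 = 883
Group 2: 1166 * 0.973 = 1135
Group 3: 4962 * 0.961 = 4768
Group 4: 6405 * 0.978 = 6264
Group 5: 8824 * 0.933 + 4794 * 0.427 = 8233 + 2047 = 10280
Net migration: Group 3 + 110 → 4878; Group 4 + 120 → 6384
→ [883, 1135, 4878, 6384, 10280]
Period 3.
Births: 1135 * 0.178 = 202
Group 2: 883 * 0.973 = 859
Group 3: 1135 * 0.961 = 1091
Group 4: 4878 * 0.978 = 4771
Group 5: 6384 * 0.933 + 10280 * 0.427 = 5956 + 4390 = 10346
Net migration: Group 3 + 110 → 1201; Group 4 + 120 → 4891
→ [202, 859, 1201, 4891, 10346]
Scenario B total after 3 periods: 17499
Difference B − A = 17499 − 17900 = -401

-401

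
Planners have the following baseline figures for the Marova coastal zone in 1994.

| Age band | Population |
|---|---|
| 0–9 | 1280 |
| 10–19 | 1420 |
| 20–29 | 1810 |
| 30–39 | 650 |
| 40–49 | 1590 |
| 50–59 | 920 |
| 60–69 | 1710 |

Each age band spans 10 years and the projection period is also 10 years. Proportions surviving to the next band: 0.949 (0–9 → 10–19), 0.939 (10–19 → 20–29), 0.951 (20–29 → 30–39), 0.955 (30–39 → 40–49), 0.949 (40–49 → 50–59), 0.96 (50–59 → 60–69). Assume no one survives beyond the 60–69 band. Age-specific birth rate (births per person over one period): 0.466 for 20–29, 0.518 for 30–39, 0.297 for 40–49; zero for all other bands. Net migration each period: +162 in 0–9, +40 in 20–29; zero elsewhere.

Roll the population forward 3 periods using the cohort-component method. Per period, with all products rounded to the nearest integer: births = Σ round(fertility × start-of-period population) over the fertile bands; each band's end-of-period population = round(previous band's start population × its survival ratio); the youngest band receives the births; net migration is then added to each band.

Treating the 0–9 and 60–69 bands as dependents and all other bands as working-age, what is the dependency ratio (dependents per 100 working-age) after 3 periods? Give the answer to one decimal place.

(Groups numbered youngest = 1 to oldest = 7.)
After projecting period 1:
Births: 1810 × 0.466 = 843  |  650 × 0.518 = 337  |  1590 × 0.297 = 472 — total 1652
Group 2: 1280 × 0.949 = 1215
Group 3: 1420 × 0.939 = 1333
Group 4: 1810 × 0.951 = 1721
Group 5: 650 × 0.955 = 621
Group 6: 1590 × 0.949 = 1509
Group 7: 920 × 0.96 = 883
Net migration: Group 1 + 162 → 1814; Group 3 + 40 → 1373
Population now: 0–9=1814, 10–19=1215, 20–29=1373, 30–39=1721, 40–49=621, 50–59=1509, 60–69=883
After projecting period 2:
Births: 1373 × 0.466 = 640  |  1721 × 0.518 = 891  |  621 × 0.297 = 184 — total 1715
Group 2: 1814 × 0.949 = 1721
Group 3: 1215 × 0.939 = 1141
Group 4: 1373 × 0.951 = 1306
Group 5: 1721 × 0.955 = 1644
Group 6: 621 × 0.949 = 589
Group 7: 1509 × 0.96 = 1449
Net migration: Group 1 + 162 → 1877; Group 3 + 40 → 1181
Population now: 0–9=1877, 10–19=1721, 20–29=1181, 30–39=1306, 40–49=1644, 50–59=589, 60–69=1449
After projecting period 3:
Births: 1181 × 0.466 = 550  |  1306 × 0.518 = 677  |  1644 × 0.297 = 488 — total 1715
Group 2: 1877 × 0.949 = 1781
Group 3: 1721 × 0.939 = 1616
Group 4: 1181 × 0.951 = 1123
Group 5: 1306 × 0.955 = 1247
Group 6: 1644 × 0.949 = 1560
Group 7: 589 × 0.96 = 565
Net migration: Group 1 + 162 → 1877; Group 3 + 40 → 1656
Population now: 0–9=1877, 10–19=1781, 20–29=1656, 30–39=1123, 40–49=1247, 50–59=1560, 60–69=565
Dependents (band 0–9 + band 60–69) = 1877 + 565 = 2442; working-age = 7367; ratio = 2442/7367 × 100 = 33.1

33.1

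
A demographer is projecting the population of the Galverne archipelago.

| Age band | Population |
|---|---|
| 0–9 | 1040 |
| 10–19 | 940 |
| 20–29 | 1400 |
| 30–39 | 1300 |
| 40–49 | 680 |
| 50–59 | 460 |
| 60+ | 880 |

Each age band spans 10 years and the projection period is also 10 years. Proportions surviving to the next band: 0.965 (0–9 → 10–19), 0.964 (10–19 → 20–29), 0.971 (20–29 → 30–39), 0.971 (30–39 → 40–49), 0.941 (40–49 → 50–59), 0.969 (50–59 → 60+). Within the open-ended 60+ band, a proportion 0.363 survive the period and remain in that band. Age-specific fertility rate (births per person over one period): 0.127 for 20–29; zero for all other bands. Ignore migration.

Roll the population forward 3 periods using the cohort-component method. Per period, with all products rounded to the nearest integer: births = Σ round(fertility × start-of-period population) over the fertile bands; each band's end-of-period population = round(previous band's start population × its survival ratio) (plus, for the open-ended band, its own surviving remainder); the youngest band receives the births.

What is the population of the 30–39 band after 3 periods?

Numbering the bands 1..7 from youngest to oldest:
[period 1]
Births: 1400 × 0.127 = 178
Band 2: 1040 × 0.965 = 1004
Band 3: 940 × 0.964 = 906
Band 4: 1400 × 0.971 = 1359
Band 5: 1300 × 0.971 = 1262
Band 6: 680 × 0.941 = 640
Band 7: 460 × 0.969 + 880 × 0.363 = 446 + 319 = 765
Population now: 0–9=178, 10–19=1004, 20–29=906, 30–39=1359, 40–49=1262, 50–59=640, 60+=765
[period 2]
Births: 906 × 0.127 = 115
Band 2: 178 × 0.965 = 172
Band 3: 1004 × 0.964 = 968
Band 4: 906 × 0.971 = 880
Band 5: 1359 × 0.971 = 1320
Band 6: 1262 × 0.941 = 1188
Band 7: 640 × 0.969 + 765 × 0.363 = 620 + 278 = 898
Population now: 0–9=115, 10–19=172, 20–29=968, 30–39=880, 40–49=1320, 50–59=1188, 60+=898
[period 3]
Births: 968 × 0.127 = 123
Band 2: 115 × 0.965 = 111
Band 3: 172 × 0.964 = 166
Band 4: 968 × 0.971 = 940
Band 5: 880 × 0.971 = 854
Band 6: 1320 × 0.941 = 1242
Band 7: 1188 × 0.969 + 898 × 0.363 = 1151 + 326 = 1477
Population now: 0–9=123, 10–19=111, 20–29=166, 30–39=940, 40–49=854, 50–59=1242, 60+=1477

940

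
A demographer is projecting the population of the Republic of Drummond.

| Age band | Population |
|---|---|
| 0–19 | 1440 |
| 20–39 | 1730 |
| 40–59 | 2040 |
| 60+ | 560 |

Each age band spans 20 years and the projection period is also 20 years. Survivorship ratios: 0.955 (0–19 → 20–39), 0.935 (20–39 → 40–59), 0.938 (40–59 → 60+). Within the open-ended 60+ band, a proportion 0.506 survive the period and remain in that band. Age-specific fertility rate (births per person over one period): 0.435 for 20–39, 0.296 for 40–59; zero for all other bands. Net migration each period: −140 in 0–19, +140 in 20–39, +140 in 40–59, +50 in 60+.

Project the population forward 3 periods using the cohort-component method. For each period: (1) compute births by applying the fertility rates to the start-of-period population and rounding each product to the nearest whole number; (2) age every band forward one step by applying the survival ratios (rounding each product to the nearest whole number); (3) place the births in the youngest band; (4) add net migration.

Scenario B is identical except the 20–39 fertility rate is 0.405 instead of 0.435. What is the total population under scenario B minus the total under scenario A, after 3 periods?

Let band 1 be 0–19 through band 4 = 60+.
— Period 1 —
Births: 1730 × 0.435 = 753, 2040 × 0.296 = 604 — total 1357
Band 2: 1440 × 0.955 = 1375
Band 3: 1730 × 0.935 = 1618
Band 4: 2040 × 0.938 + 560 × 0.506 = 1914 + 283 = 2197
Net migration: Band 1 − 140 → 1217; Band 2 + 140 → 1515; Band 3 + 140 → 1758; Band 4 + 50 → 2247
→ [1217, 1515, 1758, 2247]
— Period 2 —
Births: 1515 × 0.435 = 659, 1758 × 0.296 = 520 — total 1179
Band 2: 1217 × 0.955 = 1162
Band 3: 1515 × 0.935 = 1417
Band 4: 1758 × 0.938 + 2247 × 0.506 = 1649 + 1137 = 2786
Net migration: Band 1 − 140 → 1039; Band 2 + 140 → 1302; Band 3 + 140 → 1557; Band 4 + 50 → 2836
→ [1039, 1302, 1557, 2836]
— Period 3 —
Births: 1302 × 0.435 = 566, 1557 × 0.296 = 461 — total 1027
Band 2: 1039 × 0.955 = 992
Band 3: 1302 × 0.935 = 1217
Band 4: 1557 × 0.938 + 2836 × 0.506 = 1460 + 1435 = 2895
Net migration: Band 1 − 140 → 887; Band 2 + 140 → 1132; Band 3 + 140 → 1357; Band 4 + 50 → 2945
→ [887, 1132, 1357, 2945]
Scenario A total after 3 periods: 6321
Scenario B projection —
— Period 1 —
Births: 1730 × 0.405 = 701, 2040 × 0.296 = 604 — total 1305
Band 2: 1440 × 0.955 = 1375
Band 3: 1730 × 0.935 = 1618
Band 4: 2040 × 0.938 + 560 × 0.506 = 1914 + 283 = 2197
Net migration: Band 1 − 140 → 1165; Band 2 + 140 → 1515; Band 3 + 140 → 1758; Band 4 + 50 → 2247
→ [1165, 1515, 1758, 2247]
— Period 2 —
Births: 1515 × 0.405 = 614, 1758 × 0.296 = 520 — total 1134
Band 2: 1165 × 0.955 = 1113
Band 3: 1515 × 0.935 = 1417
Band 4: 1758 × 0.938 + 2247 × 0.506 = 1649 + 1137 = 2786
Net migration: Band 1 − 140 → 994; Band 2 + 140 → 1253; Band 3 + 140 → 1557; Band 4 + 50 → 2836
→ [994, 1253, 1557, 2836]
— Period 3 —
Births: 1253 × 0.405 = 507, 1557 × 0.296 = 461 — total 968
Band 2: 994 × 0.955 = 949
Band 3: 1253 × 0.935 = 1172
Band 4: 1557 × 0.938 + 2836 × 0.506 = 1460 + 1435 = 2895
Net migration: Band 1 − 140 → 828; Band 2 + 140 → 1089; Band 3 + 140 → 1312; Band 4 + 50 → 2945
→ [828, 1089, 1312, 2945]
Scenario B total after 3 periods: 6174
Difference B − A = 6174 − 6321 = -147

-147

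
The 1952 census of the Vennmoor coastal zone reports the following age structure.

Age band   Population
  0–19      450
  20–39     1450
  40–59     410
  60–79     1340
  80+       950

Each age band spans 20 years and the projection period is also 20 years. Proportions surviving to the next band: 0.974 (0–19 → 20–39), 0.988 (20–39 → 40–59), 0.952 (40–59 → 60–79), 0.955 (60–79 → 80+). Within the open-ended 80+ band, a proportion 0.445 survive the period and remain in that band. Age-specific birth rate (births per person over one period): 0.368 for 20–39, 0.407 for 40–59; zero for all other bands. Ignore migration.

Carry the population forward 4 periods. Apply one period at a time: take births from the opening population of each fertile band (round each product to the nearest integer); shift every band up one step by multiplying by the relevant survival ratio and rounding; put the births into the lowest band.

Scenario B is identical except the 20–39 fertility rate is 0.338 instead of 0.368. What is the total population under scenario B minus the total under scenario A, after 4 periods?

Call the bands 1 to 5, youngest first.
— Period 1 —
Births: 1450 × 0.368 = 534  |  410 × 0.407 = 167 ⇒ total 701
Band 2: 450 × 0.974 = 438
Band 3: 1450 × 0.988 = 1433
Band 4: 410 × 0.952 = 390
Band 5: 1340 × 0.955 + 950 × 0.445 = 1280 + 423 = 1703
End of period: [701, 438, 1433, 390, 1703]
— Period 2 —
Births: 438 × 0.368 = 161  |  1433 × 0.407 = 583 ⇒ total 744
Band 2: 701 × 0.974 = 683
Band 3: 438 × 0.988 = 433
Band 4: 1433 × 0.952 = 1364
Band 5: 390 × 0.955 + 1703 × 0.445 = 372 + 758 = 1130
End of period: [744, 683, 433, 1364, 1130]
— Period 3 —
Births: 683 × 0.368 = 251  |  433 × 0.407 = 176 ⇒ total 427
Band 2: 744 × 0.974 = 725
Band 3: 683 × 0.988 = 675
Band 4: 433 × 0.952 = 412
Band 5: 1364 × 0.955 + 1130 × 0.445 = 1303 + 503 = 1806
End of period: [427, 725, 675, 412, 1806]
— Period 4 —
Births: 725 × 0.368 = 267  |  675 × 0.407 = 275 ⇒ total 542
Band 2: 427 × 0.974 = 416
Band 3: 725 × 0.988 = 716
Band 4: 675 × 0.952 = 643
Band 5: 412 × 0.955 + 1806 × 0.445 = 393 + 804 = 1197
End of period: [542, 416, 716, 643, 1197]
Scenario A total after 4 periods: 3514
Scenario B projection —
— Period 1 —
Births: 1450 × 0.338 = 490  |  410 × 0.407 = 167 ⇒ total 657
Band 2: 450 × 0.974 = 438
Band 3: 1450 × 0.988 = 1433
Band 4: 410 × 0.952 = 390
Band 5: 1340 × 0.955 + 950 × 0.445 = 1280 + 423 = 1703
End of period: [657, 438, 1433, 390, 1703]
— Period 2 —
Births: 438 × 0.338 = 148  |  1433 × 0.407 = 583 ⇒ total 731
Band 2: 657 × 0.974 = 640
Band 3: 438 × 0.988 = 433
Band 4: 1433 × 0.952 = 1364
Band 5: 390 × 0.955 + 1703 × 0.445 = 372 + 758 = 1130
End of period: [731, 640, 433, 1364, 1130]
— Period 3 —
Births: 640 × 0.338 = 216  |  433 × 0.407 = 176 ⇒ total 392
Band 2: 731 × 0.974 = 712
Band 3: 640 × 0.988 = 632
Band 4: 433 × 0.952 = 412
Band 5: 1364 × 0.955 + 1130 × 0.445 = 1303 + 503 = 1806
End of period: [392, 712, 632, 412, 1806]
— Period 4 —
Births: 712 × 0.338 = 241  |  632 × 0.407 = 257 ⇒ total 498
Band 2: 392 × 0.974 = 382
Band 3: 712 × 0.988 = 703
Band 4: 632 × 0.952 = 602
Band 5: 412 × 0.955 + 1806 × 0.445 = 393 + 804 = 1197
End of period: [498, 382, 703, 602, 1197]
Scenario B total after 4 periods: 3382
Difference B − A = 3382 − 3514 = -132

-132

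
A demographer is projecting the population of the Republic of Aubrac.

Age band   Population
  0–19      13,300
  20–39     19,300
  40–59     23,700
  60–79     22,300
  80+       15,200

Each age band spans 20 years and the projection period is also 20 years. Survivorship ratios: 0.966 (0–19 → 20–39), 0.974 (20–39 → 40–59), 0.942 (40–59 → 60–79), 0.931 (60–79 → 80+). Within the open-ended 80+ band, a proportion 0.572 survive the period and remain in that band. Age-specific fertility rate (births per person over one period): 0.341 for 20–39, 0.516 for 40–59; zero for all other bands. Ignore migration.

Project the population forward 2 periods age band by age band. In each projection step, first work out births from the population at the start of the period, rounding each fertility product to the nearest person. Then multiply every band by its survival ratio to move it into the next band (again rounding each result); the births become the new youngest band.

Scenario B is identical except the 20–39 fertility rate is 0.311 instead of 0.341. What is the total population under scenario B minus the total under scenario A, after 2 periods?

-944

Numbering the groups 1..5 from youngest to oldest:
After projecting period 1:
Births: 19300 × 0.341 = 6581 ; 23700 × 0.516 = 12229 → total 18810
Group 2: 13300 × 0.966 = 12848
Group 3: 19300 × 0.974 = 18798
Group 4: 23700 × 0.942 = 22325
Group 5: 22300 × 0.931 + 15200 × 0.572 = 20761 + 8694 = 29455
Population now: 0–19=18810, 20–39=12848, 40–59=18798, 60–79=22325, 80+=29455
After projecting period 2:
Births: 12848 × 0.341 = 4381 ; 18798 × 0.516 = 9700 → total 14081
Group 2: 18810 × 0.966 = 18170
Group 3: 12848 × 0.974 = 12514
Group 4: 18798 × 0.942 = 17708
Group 5: 22325 × 0.931 + 29455 × 0.572 = 20785 + 16848 = 37633
Population now: 0–19=14081, 20–39=18170, 40–59=12514, 60–79=17708, 80+=37633
Scenario A total after 2 periods: 100106
Scenario B projection —
After projecting period 1:
Births: 19300 × 0.311 = 6002 ; 23700 × 0.516 = 12229 → total 18231
Group 2: 13300 × 0.966 = 12848
Group 3: 19300 × 0.974 = 18798
Group 4: 23700 × 0.942 = 22325
Group 5: 22300 × 0.931 + 15200 × 0.572 = 20761 + 8694 = 29455
Population now: 0–19=18231, 20–39=12848, 40–59=18798, 60–79=22325, 80+=29455
After projecting period 2:
Births: 12848 × 0.311 = 3996 ; 18798 × 0.516 = 9700 → total 13696
Group 2: 18231 × 0.966 = 17611
Group 3: 12848 × 0.974 = 12514
Group 4: 18798 × 0.942 = 17708
Group 5: 22325 × 0.931 + 29455 × 0.572 = 20785 + 16848 = 37633
Population now: 0–19=13696, 20–39=17611, 40–59=12514, 60–79=17708, 80+=37633
Scenario B total after 2 periods: 99162
Difference B − A = 99162 − 100106 = -944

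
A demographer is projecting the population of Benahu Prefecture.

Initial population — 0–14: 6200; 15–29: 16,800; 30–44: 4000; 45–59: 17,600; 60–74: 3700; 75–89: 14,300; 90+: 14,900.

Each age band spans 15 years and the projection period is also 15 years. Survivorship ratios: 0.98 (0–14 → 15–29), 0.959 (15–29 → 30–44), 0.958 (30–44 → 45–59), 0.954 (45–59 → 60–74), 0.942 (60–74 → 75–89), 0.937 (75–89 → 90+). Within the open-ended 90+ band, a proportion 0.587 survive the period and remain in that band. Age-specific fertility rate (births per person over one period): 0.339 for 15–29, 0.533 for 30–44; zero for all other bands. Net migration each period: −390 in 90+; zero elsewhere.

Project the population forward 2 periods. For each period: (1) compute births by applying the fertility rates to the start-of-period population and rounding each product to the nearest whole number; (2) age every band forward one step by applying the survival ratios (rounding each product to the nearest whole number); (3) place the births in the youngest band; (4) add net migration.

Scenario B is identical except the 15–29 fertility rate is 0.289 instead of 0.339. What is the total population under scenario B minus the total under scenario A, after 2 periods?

-1127

Period 1.
Births: 16800 × 0.339 = 5695 ; 4000 × 0.533 = 2132 → 7827
15–29: 6200 × 0.98 = 6076
30–44: 16800 × 0.959 = 16111
45–59: 4000 × 0.958 = 3832
60–74: 17600 × 0.954 = 16790
75–89: 3700 × 0.942 = 3485
90+: 14300 × 0.937 + 14900 × 0.587 = 13399 + 8746 = 22145
Net migration: 90+ − 390 → 21755
→ [7827, 6076, 16111, 3832, 16790, 3485, 21755]
Period 2.
Births: 6076 × 0.339 = 2060 ; 16111 × 0.533 = 8587 → 10647
15–29: 7827 × 0.98 = 7670
30–44: 6076 × 0.959 = 5827
45–59: 16111 × 0.958 = 15434
60–74: 3832 × 0.954 = 3656
75–89: 16790 × 0.942 = 15816
90+: 3485 × 0.937 + 21755 × 0.587 = 3265 + 12770 = 16035
Net migration: 90+ − 390 → 15645
→ [10647, 7670, 5827, 15434, 3656, 15816, 15645]
Scenario A total after 2 periods: 74695
Scenario B projection —
Period 1.
Births: 16800 × 0.289 = 4855 ; 4000 × 0.533 = 2132 → 6987
15–29: 6200 × 0.98 = 6076
30–44: 16800 × 0.959 = 16111
45–59: 4000 × 0.958 = 3832
60–74: 17600 × 0.954 = 16790
75–89: 3700 × 0.942 = 3485
90+: 14300 × 0.937 + 14900 × 0.587 = 13399 + 8746 = 22145
Net migration: 90+ − 390 → 21755
→ [6987, 6076, 16111, 3832, 16790, 3485, 21755]
Period 2.
Births: 6076 × 0.289 = 1756 ; 16111 × 0.533 = 8587 → 10343
15–29: 6987 × 0.98 = 6847
30–44: 6076 × 0.959 = 5827
45–59: 16111 × 0.958 = 15434
60–74: 3832 × 0.954 = 3656
75–89: 16790 × 0.942 = 15816
90+: 3485 × 0.937 + 21755 × 0.587 = 3265 + 12770 = 16035
Net migration: 90+ − 390 → 15645
→ [10343, 6847, 5827, 15434, 3656, 15816, 15645]
Scenario B total after 2 periods: 73568
Difference B − A = 73568 − 74695 = -1127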